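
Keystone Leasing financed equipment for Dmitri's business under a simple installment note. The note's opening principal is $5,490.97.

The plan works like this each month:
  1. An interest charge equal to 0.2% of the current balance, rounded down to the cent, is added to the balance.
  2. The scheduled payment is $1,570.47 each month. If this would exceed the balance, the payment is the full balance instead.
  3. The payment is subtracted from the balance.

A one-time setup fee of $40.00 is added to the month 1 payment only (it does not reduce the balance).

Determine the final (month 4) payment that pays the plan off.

# | Opening | Interest | Payment | Fee | End bal
1 | $5,490.97 | $10.98 | $1,570.47 | $40.00 | $3,931.48
2 | $3,931.48 | $7.86 | $1,570.47 | — | $2,368.87
3 | $2,368.87 | $4.73 | $1,570.47 | — | $803.13
4 | $803.13 | $1.60 | $804.73 | — | $0.00

$804.73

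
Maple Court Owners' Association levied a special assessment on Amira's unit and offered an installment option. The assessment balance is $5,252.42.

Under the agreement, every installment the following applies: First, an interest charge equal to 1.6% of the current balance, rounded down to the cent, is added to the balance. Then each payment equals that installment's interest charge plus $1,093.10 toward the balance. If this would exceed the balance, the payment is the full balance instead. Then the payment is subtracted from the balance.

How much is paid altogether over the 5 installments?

Installment 1: opening $5,252.42; interest $84.03 → $5,336.45; payment $1,177.13; balance $4,159.32
Installment 2: opening $4,159.32; interest $66.54 → $4,225.86; payment $1,159.64; balance $3,066.22
Installment 3: opening $3,066.22; interest $49.05 → $3,115.27; payment $1,142.15; balance $1,973.12
Installment 4: opening $1,973.12; interest $31.56 → $2,004.68; payment $1,124.66; balance $880.02
Installment 5: opening $880.02; interest $14.08 → $894.10; payment $894.10; balance $0.00
Total paid: $5,497.68

$5,497.68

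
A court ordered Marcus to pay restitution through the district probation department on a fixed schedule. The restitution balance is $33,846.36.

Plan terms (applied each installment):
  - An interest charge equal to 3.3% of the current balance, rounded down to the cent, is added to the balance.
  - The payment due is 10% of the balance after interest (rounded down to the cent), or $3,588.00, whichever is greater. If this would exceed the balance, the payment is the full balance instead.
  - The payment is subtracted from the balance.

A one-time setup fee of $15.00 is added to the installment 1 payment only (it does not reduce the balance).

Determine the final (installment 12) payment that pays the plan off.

Installment 1: $33,846.36 +$1,116.92 interest = $34,963.28; pay $3,588.00 (+ $15.00 fee) → $31,375.28
Installment 2: $31,375.28 +$1,035.38 interest = $32,410.66; pay $3,588.00 → $28,822.66
Installment 3: $28,822.66 +$951.14 interest = $29,773.80; pay $3,588.00 → $26,185.80
Installment 4: $26,185.80 +$864.13 interest = $27,049.93; pay $3,588.00 → $23,461.93
Installment 5: $23,461.93 +$774.24 interest = $24,236.17; pay $3,588.00 → $20,648.17
Installment 6: $20,648.17 +$681.38 interest = $21,329.55; pay $3,588.00 → $17,741.55
Installment 7: $17,741.55 +$585.47 interest = $18,327.02; pay $3,588.00 → $14,739.02
Installment 8: $14,739.02 +$486.38 interest = $15,225.40; pay $3,588.00 → $11,637.40
Installment 9: $11,637.40 +$384.03 interest = $12,021.43; pay $3,588.00 → $8,433.43
Installment 10: $8,433.43 +$278.30 interest = $8,711.73; pay $3,588.00 → $5,123.73
Installment 11: $5,123.73 +$169.08 interest = $5,292.81; pay $3,588.00 → $1,704.81
Installment 12: $1,704.81 +$56.25 interest = $1,761.06; pay $1,761.06 → $0.00

$1,761.06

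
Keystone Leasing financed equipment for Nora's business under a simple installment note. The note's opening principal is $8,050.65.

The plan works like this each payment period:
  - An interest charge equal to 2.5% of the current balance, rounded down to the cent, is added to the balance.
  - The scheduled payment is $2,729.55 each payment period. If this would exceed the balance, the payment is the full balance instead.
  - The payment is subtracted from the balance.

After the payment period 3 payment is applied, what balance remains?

$274.58

Payment period 1: opening $8,050.65; interest $201.26 → $8,251.91; payment $2,729.55; balance $5,522.36
Payment period 2: opening $5,522.36; interest $138.05 → $5,660.41; payment $2,729.55; balance $2,930.86
Payment period 3: opening $2,930.86; interest $73.27 → $3,004.13; payment $2,729.55; balance $274.58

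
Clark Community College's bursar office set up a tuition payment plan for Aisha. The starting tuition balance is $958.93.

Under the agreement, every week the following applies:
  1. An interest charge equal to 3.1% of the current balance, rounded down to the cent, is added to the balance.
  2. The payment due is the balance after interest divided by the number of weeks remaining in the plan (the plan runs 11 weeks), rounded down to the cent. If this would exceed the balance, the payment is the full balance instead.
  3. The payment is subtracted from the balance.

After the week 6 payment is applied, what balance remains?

$523.50

Week 1: opening $958.93; interest $29.72 → $988.65; payment $89.87; balance $898.78
Week 2: opening $898.78; interest $27.86 → $926.64; payment $92.66; balance $833.98
Week 3: opening $833.98; interest $25.85 → $859.83; payment $95.53; balance $764.30
Week 4: opening $764.30; interest $23.69 → $787.99; payment $98.49; balance $689.50
Week 5: opening $689.50; interest $21.37 → $710.87; payment $101.55; balance $609.32
Week 6: opening $609.32; interest $18.88 → $628.20; payment $104.70; balance $523.50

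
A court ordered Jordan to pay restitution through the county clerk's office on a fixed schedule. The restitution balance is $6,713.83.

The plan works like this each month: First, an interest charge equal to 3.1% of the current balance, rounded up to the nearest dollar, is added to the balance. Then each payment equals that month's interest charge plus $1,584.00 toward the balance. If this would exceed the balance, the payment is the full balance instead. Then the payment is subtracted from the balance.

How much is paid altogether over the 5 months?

Month 1: opening $6,713.83; interest $209.00 → $6,922.83; payment $1,793.00; balance $5,129.83
Month 2: opening $5,129.83; interest $160.00 → $5,289.83; payment $1,744.00; balance $3,545.83
Month 3: opening $3,545.83; interest $110.00 → $3,655.83; payment $1,694.00; balance $1,961.83
Month 4: opening $1,961.83; interest $61.00 → $2,022.83; payment $1,645.00; balance $377.83
Month 5: opening $377.83; interest $12.00 → $389.83; payment $389.83; balance $0.00
Total paid: $7,265.83

$7,265.83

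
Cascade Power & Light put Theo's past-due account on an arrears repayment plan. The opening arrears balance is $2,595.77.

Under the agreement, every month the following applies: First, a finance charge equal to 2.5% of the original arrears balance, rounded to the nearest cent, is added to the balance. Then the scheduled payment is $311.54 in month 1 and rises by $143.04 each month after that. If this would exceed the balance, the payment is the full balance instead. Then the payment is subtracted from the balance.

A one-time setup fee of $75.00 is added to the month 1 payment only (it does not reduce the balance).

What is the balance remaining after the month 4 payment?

$750.93

Month 1: $2,595.77 +$64.89 interest = $2,660.66; pay $311.54 (+ $75.00 fee) → $2,349.12
Month 2: $2,349.12 +$64.89 interest = $2,414.01; pay $454.58 → $1,959.43
Month 3: $1,959.43 +$64.89 interest = $2,024.32; pay $597.62 → $1,426.70
Month 4: $1,426.70 +$64.89 interest = $1,491.59; pay $740.66 → $750.93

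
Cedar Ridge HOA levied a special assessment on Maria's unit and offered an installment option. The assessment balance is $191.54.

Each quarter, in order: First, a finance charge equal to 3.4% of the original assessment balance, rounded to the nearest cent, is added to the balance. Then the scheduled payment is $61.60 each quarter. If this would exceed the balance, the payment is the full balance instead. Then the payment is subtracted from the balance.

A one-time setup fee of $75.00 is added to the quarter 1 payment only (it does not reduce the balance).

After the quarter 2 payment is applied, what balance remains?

$81.36

Quarter 1: opening $191.54; interest $6.51 → $198.05; payment $61.60 (+ $75.00 fee); balance $136.45
Quarter 2: opening $136.45; interest $6.51 → $142.96; payment $61.60; balance $81.36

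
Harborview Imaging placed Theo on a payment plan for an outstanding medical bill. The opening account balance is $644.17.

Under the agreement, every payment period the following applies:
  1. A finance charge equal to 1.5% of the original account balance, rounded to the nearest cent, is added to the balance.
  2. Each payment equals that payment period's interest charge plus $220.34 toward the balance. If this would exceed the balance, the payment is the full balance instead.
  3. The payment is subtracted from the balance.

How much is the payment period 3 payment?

$213.15

Payment period 1: opening $644.17; interest $9.66 → $653.83; payment $230.00; balance $423.83
Payment period 2: opening $423.83; interest $9.66 → $433.49; payment $230.00; balance $203.49
Payment period 3: opening $203.49; interest $9.66 → $213.15; payment $213.15; balance $0.00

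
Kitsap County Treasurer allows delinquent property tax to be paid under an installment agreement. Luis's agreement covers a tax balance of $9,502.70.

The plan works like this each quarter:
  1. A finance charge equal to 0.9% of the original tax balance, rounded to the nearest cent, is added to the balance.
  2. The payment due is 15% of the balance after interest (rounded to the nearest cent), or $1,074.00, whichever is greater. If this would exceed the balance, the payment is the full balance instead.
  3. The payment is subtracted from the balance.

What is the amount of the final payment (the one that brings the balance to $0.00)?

$166.34

Quarter 1: $9,502.70 +$85.52 interest = $9,588.22; pay $1,438.23 → $8,149.99
Quarter 2: $8,149.99 +$85.52 interest = $8,235.51; pay $1,235.33 → $7,000.18
Quarter 3: $7,000.18 +$85.52 interest = $7,085.70; pay $1,074.00 → $6,011.70
Quarter 4: $6,011.70 +$85.52 interest = $6,097.22; pay $1,074.00 → $5,023.22
Quarter 5: $5,023.22 +$85.52 interest = $5,108.74; pay $1,074.00 → $4,034.74
Quarter 6: $4,034.74 +$85.52 interest = $4,120.26; pay $1,074.00 → $3,046.26
Quarter 7: $3,046.26 +$85.52 interest = $3,131.78; pay $1,074.00 → $2,057.78
Quarter 8: $2,057.78 +$85.52 interest = $2,143.30; pay $1,074.00 → $1,069.30
Quarter 9: $1,069.30 +$85.52 interest = $1,154.82; pay $1,074.00 → $80.82
Quarter 10: $80.82 +$85.52 interest = $166.34; pay $166.34 → $0.00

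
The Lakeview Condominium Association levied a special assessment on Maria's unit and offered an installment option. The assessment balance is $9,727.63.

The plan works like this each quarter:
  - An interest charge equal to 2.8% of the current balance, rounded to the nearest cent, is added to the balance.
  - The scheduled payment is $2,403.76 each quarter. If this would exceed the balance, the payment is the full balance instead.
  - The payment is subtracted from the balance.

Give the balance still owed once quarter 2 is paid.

$5,405.17

Quarter 1: opening $9,727.63; interest $272.37 → $10,000.00; payment $2,403.76; balance $7,596.24
Quarter 2: opening $7,596.24; interest $212.69 → $7,808.93; payment $2,403.76; balance $5,405.17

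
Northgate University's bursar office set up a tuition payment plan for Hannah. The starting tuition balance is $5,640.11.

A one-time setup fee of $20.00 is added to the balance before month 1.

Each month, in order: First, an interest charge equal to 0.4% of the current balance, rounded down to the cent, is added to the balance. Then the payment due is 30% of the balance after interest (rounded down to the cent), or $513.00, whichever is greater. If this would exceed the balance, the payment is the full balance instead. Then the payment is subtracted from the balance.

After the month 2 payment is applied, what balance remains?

$2,795.69

# | Opening | Interest | Payment | End bal
1 | $5,660.11 | $22.64 | $1,704.82 | $3,977.93
2 | $3,977.93 | $15.91 | $1,198.15 | $2,795.69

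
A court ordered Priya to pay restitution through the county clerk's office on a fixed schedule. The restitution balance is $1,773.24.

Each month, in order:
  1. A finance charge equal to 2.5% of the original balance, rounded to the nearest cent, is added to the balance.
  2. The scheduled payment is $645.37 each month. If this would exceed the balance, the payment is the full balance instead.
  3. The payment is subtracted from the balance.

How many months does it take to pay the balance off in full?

Month 1: opening $1,773.24; interest $44.33 → $1,817.57; payment $645.37; balance $1,172.20
Month 2: opening $1,172.20; interest $44.33 → $1,216.53; payment $645.37; balance $571.16
Month 3: opening $571.16; interest $44.33 → $615.49; payment $615.49; balance $0.00
Balance reaches $0.00 in month 3.

3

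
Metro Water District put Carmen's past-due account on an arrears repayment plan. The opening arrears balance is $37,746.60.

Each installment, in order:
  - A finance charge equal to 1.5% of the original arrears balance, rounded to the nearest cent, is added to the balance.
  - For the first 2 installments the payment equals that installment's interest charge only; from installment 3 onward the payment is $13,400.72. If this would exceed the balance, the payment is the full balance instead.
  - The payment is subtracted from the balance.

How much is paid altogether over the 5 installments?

$40,577.60

Installment 1: opening $37,746.60; interest $566.20 → $38,312.80; payment $566.20; balance $37,746.60
Installment 2: opening $37,746.60; interest $566.20 → $38,312.80; payment $566.20; balance $37,746.60
Installment 3: opening $37,746.60; interest $566.20 → $38,312.80; payment $13,400.72; balance $24,912.08
Installment 4: opening $24,912.08; interest $566.20 → $25,478.28; payment $13,400.72; balance $12,077.56
Installment 5: opening $12,077.56; interest $566.20 → $12,643.76; payment $12,643.76; balance $0.00
Total paid: $40,577.60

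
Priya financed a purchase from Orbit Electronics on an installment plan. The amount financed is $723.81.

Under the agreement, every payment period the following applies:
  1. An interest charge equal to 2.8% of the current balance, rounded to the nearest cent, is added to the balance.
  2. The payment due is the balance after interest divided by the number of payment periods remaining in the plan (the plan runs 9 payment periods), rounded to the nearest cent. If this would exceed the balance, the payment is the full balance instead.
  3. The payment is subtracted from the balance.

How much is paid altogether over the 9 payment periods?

$833.09

Payment period 1: $723.81 +$20.27 interest = $744.08; pay $82.68 → $661.40
Payment period 2: $661.40 +$18.52 interest = $679.92; pay $84.99 → $594.93
Payment period 3: $594.93 +$16.66 interest = $611.59; pay $87.37 → $524.22
Payment period 4: $524.22 +$14.68 interest = $538.90; pay $89.82 → $449.08
Payment period 5: $449.08 +$12.57 interest = $461.65; pay $92.33 → $369.32
Payment period 6: $369.32 +$10.34 interest = $379.66; pay $94.92 → $284.74
Payment period 7: $284.74 +$7.97 interest = $292.71; pay $97.57 → $195.14
Payment period 8: $195.14 +$5.46 interest = $200.60; pay $100.30 → $100.30
Payment period 9: $100.30 +$2.81 interest = $103.11; pay $103.11 → $0.00
Total paid: $833.09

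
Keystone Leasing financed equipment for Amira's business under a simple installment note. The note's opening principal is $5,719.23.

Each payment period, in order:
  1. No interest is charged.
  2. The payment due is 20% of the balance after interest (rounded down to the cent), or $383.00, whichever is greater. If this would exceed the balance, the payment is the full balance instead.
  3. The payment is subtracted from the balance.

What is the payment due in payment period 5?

$468.52

Payment period 1: $5,719.23 − $1,143.84 → $4,575.39
Payment period 2: $4,575.39 − $915.07 → $3,660.32
Payment period 3: $3,660.32 − $732.06 → $2,928.26
Payment period 4: $2,928.26 − $585.65 → $2,342.61
Payment period 5: $2,342.61 − $468.52 → $1,874.09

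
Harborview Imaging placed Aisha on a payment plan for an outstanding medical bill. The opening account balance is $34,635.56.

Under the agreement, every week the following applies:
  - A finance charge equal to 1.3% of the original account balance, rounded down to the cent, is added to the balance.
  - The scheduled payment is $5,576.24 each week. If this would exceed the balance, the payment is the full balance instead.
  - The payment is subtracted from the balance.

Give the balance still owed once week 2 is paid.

$24,383.60

Week 1: $34,635.56 +$450.26 interest = $35,085.82; pay $5,576.24 → $29,509.58
Week 2: $29,509.58 +$450.26 interest = $29,959.84; pay $5,576.24 → $24,383.60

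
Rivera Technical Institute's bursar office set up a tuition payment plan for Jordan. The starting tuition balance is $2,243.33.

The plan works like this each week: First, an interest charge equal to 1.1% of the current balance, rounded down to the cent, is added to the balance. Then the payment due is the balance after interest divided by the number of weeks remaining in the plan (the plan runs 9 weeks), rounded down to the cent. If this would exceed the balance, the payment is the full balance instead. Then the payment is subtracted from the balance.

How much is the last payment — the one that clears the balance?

$275.05

# | Opening | Interest | Payment | End bal
1 | $2,243.33 | $24.67 | $252.00 | $2,016.00
2 | $2,016.00 | $22.17 | $254.77 | $1,783.40
3 | $1,783.40 | $19.61 | $257.57 | $1,545.44
4 | $1,545.44 | $16.99 | $260.40 | $1,302.03
5 | $1,302.03 | $14.32 | $263.27 | $1,053.08
6 | $1,053.08 | $11.58 | $266.16 | $798.50
7 | $798.50 | $8.78 | $269.09 | $538.19
8 | $538.19 | $5.92 | $272.05 | $272.06
9 | $272.06 | $2.99 | $275.05 | $0.00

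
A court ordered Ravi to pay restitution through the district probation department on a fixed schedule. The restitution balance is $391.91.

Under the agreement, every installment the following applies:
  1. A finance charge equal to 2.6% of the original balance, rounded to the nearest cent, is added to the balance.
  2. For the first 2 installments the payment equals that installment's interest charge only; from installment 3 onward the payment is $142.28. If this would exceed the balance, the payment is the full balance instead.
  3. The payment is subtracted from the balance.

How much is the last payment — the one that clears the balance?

$137.92

Installment 1: $391.91 +$10.19 interest = $402.10; pay $10.19 → $391.91
Installment 2: $391.91 +$10.19 interest = $402.10; pay $10.19 → $391.91
Installment 3: $391.91 +$10.19 interest = $402.10; pay $142.28 → $259.82
Installment 4: $259.82 +$10.19 interest = $270.01; pay $142.28 → $127.73
Installment 5: $127.73 +$10.19 interest = $137.92; pay $137.92 → $0.00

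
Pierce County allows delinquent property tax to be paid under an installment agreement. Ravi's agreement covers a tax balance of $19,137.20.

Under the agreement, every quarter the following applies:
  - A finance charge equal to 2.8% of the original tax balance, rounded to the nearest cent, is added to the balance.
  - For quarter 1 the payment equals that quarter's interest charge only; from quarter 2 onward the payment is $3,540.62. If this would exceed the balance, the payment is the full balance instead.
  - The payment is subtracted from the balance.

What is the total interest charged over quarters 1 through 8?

Quarter 1: $19,137.20 +$535.84 interest = $19,673.04; pay $535.84 → $19,137.20
Quarter 2: $19,137.20 +$535.84 interest = $19,673.04; pay $3,540.62 → $16,132.42
Quarter 3: $16,132.42 +$535.84 interest = $16,668.26; pay $3,540.62 → $13,127.64
Quarter 4: $13,127.64 +$535.84 interest = $13,663.48; pay $3,540.62 → $10,122.86
Quarter 5: $10,122.86 +$535.84 interest = $10,658.70; pay $3,540.62 → $7,118.08
Quarter 6: $7,118.08 +$535.84 interest = $7,653.92; pay $3,540.62 → $4,113.30
Quarter 7: $4,113.30 +$535.84 interest = $4,649.14; pay $3,540.62 → $1,108.52
Quarter 8: $1,108.52 +$535.84 interest = $1,644.36; pay $1,644.36 → $0.00
Total interest: $535.84 + $535.84 + $535.84 + $535.84 + $535.84 + $535.84 + $535.84 + $535.84 = $4,286.72

$4,286.72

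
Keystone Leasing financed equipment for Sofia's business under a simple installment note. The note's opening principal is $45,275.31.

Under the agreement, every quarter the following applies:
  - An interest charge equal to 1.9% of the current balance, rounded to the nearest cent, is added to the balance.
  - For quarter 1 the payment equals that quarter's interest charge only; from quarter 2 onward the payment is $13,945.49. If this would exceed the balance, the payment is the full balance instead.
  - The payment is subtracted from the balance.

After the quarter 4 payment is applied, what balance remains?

$5,268.95

Quarter 1: opening $45,275.31; interest $860.23 → $46,135.54; payment $860.23; balance $45,275.31
Quarter 2: opening $45,275.31; interest $860.23 → $46,135.54; payment $13,945.49; balance $32,190.05
Quarter 3: opening $32,190.05; interest $611.61 → $32,801.66; payment $13,945.49; balance $18,856.17
Quarter 4: opening $18,856.17; interest $358.27 → $19,214.44; payment $13,945.49; balance $5,268.95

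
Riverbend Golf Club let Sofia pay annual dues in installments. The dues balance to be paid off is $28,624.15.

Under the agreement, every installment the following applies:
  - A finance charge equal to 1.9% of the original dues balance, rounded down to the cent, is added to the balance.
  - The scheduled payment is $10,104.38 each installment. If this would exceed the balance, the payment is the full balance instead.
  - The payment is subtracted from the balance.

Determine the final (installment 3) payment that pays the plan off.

$10,046.94

# | Opening | Interest | Payment | End bal
1 | $28,624.15 | $543.85 | $10,104.38 | $19,063.62
2 | $19,063.62 | $543.85 | $10,104.38 | $9,503.09
3 | $9,503.09 | $543.85 | $10,046.94 | $0.00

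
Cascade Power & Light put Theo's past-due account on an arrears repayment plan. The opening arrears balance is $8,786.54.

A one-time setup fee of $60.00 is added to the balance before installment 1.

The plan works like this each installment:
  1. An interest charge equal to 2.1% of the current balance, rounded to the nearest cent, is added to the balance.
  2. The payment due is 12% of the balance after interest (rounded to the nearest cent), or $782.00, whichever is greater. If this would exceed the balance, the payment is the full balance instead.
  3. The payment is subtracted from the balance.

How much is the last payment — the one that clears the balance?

Installment 1: $8,846.54 +$185.78 interest = $9,032.32; pay $1,083.88 → $7,948.44
Installment 2: $7,948.44 +$166.92 interest = $8,115.36; pay $973.84 → $7,141.52
Installment 3: $7,141.52 +$149.97 interest = $7,291.49; pay $874.98 → $6,416.51
Installment 4: $6,416.51 +$134.75 interest = $6,551.26; pay $786.15 → $5,765.11
Installment 5: $5,765.11 +$121.07 interest = $5,886.18; pay $782.00 → $5,104.18
Installment 6: $5,104.18 +$107.19 interest = $5,211.37; pay $782.00 → $4,429.37
Installment 7: $4,429.37 +$93.02 interest = $4,522.39; pay $782.00 → $3,740.39
Installment 8: $3,740.39 +$78.55 interest = $3,818.94; pay $782.00 → $3,036.94
Installment 9: $3,036.94 +$63.78 interest = $3,100.72; pay $782.00 → $2,318.72
Installment 10: $2,318.72 +$48.69 interest = $2,367.41; pay $782.00 → $1,585.41
Installment 11: $1,585.41 +$33.29 interest = $1,618.70; pay $782.00 → $836.70
Installment 12: $836.70 +$17.57 interest = $854.27; pay $782.00 → $72.27
Installment 13: $72.27 +$1.52 interest = $73.79; pay $73.79 → $0.00

$73.79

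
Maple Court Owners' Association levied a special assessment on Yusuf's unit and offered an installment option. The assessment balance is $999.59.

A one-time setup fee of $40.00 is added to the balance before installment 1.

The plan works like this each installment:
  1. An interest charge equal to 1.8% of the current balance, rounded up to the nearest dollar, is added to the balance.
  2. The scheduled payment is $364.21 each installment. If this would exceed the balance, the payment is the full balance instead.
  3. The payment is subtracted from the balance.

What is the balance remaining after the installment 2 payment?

$343.17

Installment 1: opening $1,039.59; interest $19.00 → $1,058.59; payment $364.21; balance $694.38
Installment 2: opening $694.38; interest $13.00 → $707.38; payment $364.21; balance $343.17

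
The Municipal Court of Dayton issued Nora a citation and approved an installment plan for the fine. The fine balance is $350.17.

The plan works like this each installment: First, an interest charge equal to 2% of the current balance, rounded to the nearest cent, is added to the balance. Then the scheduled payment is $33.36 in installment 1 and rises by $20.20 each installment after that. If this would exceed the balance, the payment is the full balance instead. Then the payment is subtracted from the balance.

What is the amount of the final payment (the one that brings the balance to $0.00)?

Installment 1: opening $350.17; interest $7.00 → $357.17; payment $33.36; balance $323.81
Installment 2: opening $323.81; interest $6.48 → $330.29; payment $53.56; balance $276.73
Installment 3: opening $276.73; interest $5.53 → $282.26; payment $73.76; balance $208.50
Installment 4: opening $208.50; interest $4.17 → $212.67; payment $93.96; balance $118.71
Installment 5: opening $118.71; interest $2.37 → $121.08; payment $114.16; balance $6.92
Installment 6: opening $6.92; interest $0.14 → $7.06; payment $7.06; balance $0.00

$7.06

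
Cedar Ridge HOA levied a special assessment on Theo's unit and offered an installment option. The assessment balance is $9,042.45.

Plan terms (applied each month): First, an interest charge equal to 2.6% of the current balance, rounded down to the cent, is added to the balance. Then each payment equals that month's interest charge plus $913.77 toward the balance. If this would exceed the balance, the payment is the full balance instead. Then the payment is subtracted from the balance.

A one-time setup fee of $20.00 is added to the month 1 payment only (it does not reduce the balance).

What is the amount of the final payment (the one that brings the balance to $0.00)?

$839.80

Month 1: opening $9,042.45; interest $235.10 → $9,277.55; payment $1,148.87 (+ $20.00 fee); balance $8,128.68
Month 2: opening $8,128.68; interest $211.34 → $8,340.02; payment $1,125.11; balance $7,214.91
Month 3: opening $7,214.91; interest $187.58 → $7,402.49; payment $1,101.35; balance $6,301.14
Month 4: opening $6,301.14; interest $163.82 → $6,464.96; payment $1,077.59; balance $5,387.37
Month 5: opening $5,387.37; interest $140.07 → $5,527.44; payment $1,053.84; balance $4,473.60
Month 6: opening $4,473.60; interest $116.31 → $4,589.91; payment $1,030.08; balance $3,559.83
Month 7: opening $3,559.83; interest $92.55 → $3,652.38; payment $1,006.32; balance $2,646.06
Month 8: opening $2,646.06; interest $68.79 → $2,714.85; payment $982.56; balance $1,732.29
Month 9: opening $1,732.29; interest $45.03 → $1,777.32; payment $958.80; balance $818.52
Month 10: opening $818.52; interest $21.28 → $839.80; payment $839.80; balance $0.00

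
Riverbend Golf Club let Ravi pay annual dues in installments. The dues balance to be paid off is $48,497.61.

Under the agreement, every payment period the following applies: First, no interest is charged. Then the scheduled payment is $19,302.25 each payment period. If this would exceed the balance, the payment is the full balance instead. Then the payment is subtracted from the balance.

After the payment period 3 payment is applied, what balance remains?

$0.00

Payment period 1: $48,497.61 − $19,302.25 → $29,195.36
Payment period 2: $29,195.36 − $19,302.25 → $9,893.11
Payment period 3: $9,893.11 − $9,893.11 → $0.00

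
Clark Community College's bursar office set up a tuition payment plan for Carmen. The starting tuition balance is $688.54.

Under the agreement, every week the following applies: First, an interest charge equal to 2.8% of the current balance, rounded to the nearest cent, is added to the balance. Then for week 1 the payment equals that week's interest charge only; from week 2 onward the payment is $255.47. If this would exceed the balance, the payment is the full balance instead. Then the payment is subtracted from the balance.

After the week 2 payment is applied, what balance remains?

$452.35

Week 1: opening $688.54; interest $19.28 → $707.82; payment $19.28; balance $688.54
Week 2: opening $688.54; interest $19.28 → $707.82; payment $255.47; balance $452.35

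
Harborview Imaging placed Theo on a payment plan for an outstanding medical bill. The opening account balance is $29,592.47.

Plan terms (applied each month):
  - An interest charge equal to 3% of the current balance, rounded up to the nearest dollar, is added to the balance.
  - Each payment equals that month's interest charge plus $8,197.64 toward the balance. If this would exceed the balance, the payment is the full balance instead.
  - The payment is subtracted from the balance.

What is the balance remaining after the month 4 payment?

Month 1: $29,592.47 +$888.00 interest = $30,480.47; pay $9,085.64 → $21,394.83
Month 2: $21,394.83 +$642.00 interest = $22,036.83; pay $8,839.64 → $13,197.19
Month 3: $13,197.19 +$396.00 interest = $13,593.19; pay $8,593.64 → $4,999.55
Month 4: $4,999.55 +$150.00 interest = $5,149.55; pay $5,149.55 → $0.00

$0.00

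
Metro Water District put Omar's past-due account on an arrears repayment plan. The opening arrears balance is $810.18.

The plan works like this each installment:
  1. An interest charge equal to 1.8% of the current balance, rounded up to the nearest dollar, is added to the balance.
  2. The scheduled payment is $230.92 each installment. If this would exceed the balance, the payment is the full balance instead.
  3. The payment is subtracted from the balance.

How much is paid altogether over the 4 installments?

$846.18

Installment 1: opening $810.18; interest $15.00 → $825.18; payment $230.92; balance $594.26
Installment 2: opening $594.26; interest $11.00 → $605.26; payment $230.92; balance $374.34
Installment 3: opening $374.34; interest $7.00 → $381.34; payment $230.92; balance $150.42
Installment 4: opening $150.42; interest $3.00 → $153.42; payment $153.42; balance $0.00
Total paid: $846.18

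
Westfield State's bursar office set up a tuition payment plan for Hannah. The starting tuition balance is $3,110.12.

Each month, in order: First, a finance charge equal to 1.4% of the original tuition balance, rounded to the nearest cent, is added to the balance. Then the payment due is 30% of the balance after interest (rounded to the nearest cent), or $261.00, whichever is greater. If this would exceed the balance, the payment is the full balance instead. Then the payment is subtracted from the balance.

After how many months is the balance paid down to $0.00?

Month 1: opening $3,110.12; interest $43.54 → $3,153.66; payment $946.10; balance $2,207.56
Month 2: opening $2,207.56; interest $43.54 → $2,251.10; payment $675.33; balance $1,575.77
Month 3: opening $1,575.77; interest $43.54 → $1,619.31; payment $485.79; balance $1,133.52
Month 4: opening $1,133.52; interest $43.54 → $1,177.06; payment $353.12; balance $823.94
Month 5: opening $823.94; interest $43.54 → $867.48; payment $261.00; balance $606.48
Month 6: opening $606.48; interest $43.54 → $650.02; payment $261.00; balance $389.02
Month 7: opening $389.02; interest $43.54 → $432.56; payment $261.00; balance $171.56
Month 8: opening $171.56; interest $43.54 → $215.10; payment $215.10; balance $0.00
Balance reaches $0.00 in month 8.

8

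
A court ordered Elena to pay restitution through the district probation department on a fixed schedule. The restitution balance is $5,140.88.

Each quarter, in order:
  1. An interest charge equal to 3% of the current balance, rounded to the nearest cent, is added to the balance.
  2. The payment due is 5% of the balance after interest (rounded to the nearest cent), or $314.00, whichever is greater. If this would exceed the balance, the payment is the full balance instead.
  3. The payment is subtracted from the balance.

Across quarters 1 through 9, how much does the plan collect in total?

Quarter 1: $5,140.88 +$154.23 interest = $5,295.11; pay $314.00 → $4,981.11
Quarter 2: $4,981.11 +$149.43 interest = $5,130.54; pay $314.00 → $4,816.54
Quarter 3: $4,816.54 +$144.50 interest = $4,961.04; pay $314.00 → $4,647.04
Quarter 4: $4,647.04 +$139.41 interest = $4,786.45; pay $314.00 → $4,472.45
Quarter 5: $4,472.45 +$134.17 interest = $4,606.62; pay $314.00 → $4,292.62
Quarter 6: $4,292.62 +$128.78 interest = $4,421.40; pay $314.00 → $4,107.40
Quarter 7: $4,107.40 +$123.22 interest = $4,230.62; pay $314.00 → $3,916.62
Quarter 8: $3,916.62 +$117.50 interest = $4,034.12; pay $314.00 → $3,720.12
Quarter 9: $3,720.12 +$111.60 interest = $3,831.72; pay $314.00 → $3,517.72
Total paid: $2,826.00

$2,826.00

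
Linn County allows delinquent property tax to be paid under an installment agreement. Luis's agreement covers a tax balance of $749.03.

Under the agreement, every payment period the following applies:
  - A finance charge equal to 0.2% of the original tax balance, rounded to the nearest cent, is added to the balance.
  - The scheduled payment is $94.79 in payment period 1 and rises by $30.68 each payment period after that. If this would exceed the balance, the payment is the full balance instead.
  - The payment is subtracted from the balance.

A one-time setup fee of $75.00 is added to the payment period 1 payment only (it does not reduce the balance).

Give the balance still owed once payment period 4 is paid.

Payment period 1: $749.03 +$1.50 interest = $750.53; pay $94.79 (+ $75.00 fee) → $655.74
Payment period 2: $655.74 +$1.50 interest = $657.24; pay $125.47 → $531.77
Payment period 3: $531.77 +$1.50 interest = $533.27; pay $156.15 → $377.12
Payment period 4: $377.12 +$1.50 interest = $378.62; pay $186.83 → $191.79

$191.79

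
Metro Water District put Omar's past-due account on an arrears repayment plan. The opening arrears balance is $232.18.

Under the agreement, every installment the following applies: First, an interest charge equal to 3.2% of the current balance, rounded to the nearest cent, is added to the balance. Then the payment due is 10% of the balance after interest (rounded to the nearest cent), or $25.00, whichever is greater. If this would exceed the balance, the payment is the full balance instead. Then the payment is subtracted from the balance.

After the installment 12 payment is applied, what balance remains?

$0.00

Installment 1: $232.18 +$7.43 interest = $239.61; pay $25.00 → $214.61
Installment 2: $214.61 +$6.87 interest = $221.48; pay $25.00 → $196.48
Installment 3: $196.48 +$6.29 interest = $202.77; pay $25.00 → $177.77
Installment 4: $177.77 +$5.69 interest = $183.46; pay $25.00 → $158.46
Installment 5: $158.46 +$5.07 interest = $163.53; pay $25.00 → $138.53
Installment 6: $138.53 +$4.43 interest = $142.96; pay $25.00 → $117.96
Installment 7: $117.96 +$3.77 interest = $121.73; pay $25.00 → $96.73
Installment 8: $96.73 +$3.10 interest = $99.83; pay $25.00 → $74.83
Installment 9: $74.83 +$2.39 interest = $77.22; pay $25.00 → $52.22
Installment 10: $52.22 +$1.67 interest = $53.89; pay $25.00 → $28.89
Installment 11: $28.89 +$0.92 interest = $29.81; pay $25.00 → $4.81
Installment 12: $4.81 +$0.15 interest = $4.96; pay $4.96 → $0.00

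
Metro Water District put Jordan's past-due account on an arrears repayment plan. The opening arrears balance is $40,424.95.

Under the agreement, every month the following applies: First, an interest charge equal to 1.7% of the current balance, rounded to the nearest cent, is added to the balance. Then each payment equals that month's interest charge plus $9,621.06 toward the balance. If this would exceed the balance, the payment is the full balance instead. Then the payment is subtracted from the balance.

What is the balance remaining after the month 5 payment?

$0.00

Month 1: $40,424.95 +$687.22 interest = $41,112.17; pay $10,308.28 → $30,803.89
Month 2: $30,803.89 +$523.67 interest = $31,327.56; pay $10,144.73 → $21,182.83
Month 3: $21,182.83 +$360.11 interest = $21,542.94; pay $9,981.17 → $11,561.77
Month 4: $11,561.77 +$196.55 interest = $11,758.32; pay $9,817.61 → $1,940.71
Month 5: $1,940.71 +$32.99 interest = $1,973.70; pay $1,973.70 → $0.00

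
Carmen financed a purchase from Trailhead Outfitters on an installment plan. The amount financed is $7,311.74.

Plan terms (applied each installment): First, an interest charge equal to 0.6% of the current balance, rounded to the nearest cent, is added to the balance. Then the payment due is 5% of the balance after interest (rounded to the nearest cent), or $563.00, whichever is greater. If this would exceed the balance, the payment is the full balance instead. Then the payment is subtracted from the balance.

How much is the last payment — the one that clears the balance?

$316.57

Installment 1: $7,311.74 +$43.87 interest = $7,355.61; pay $563.00 → $6,792.61
Installment 2: $6,792.61 +$40.76 interest = $6,833.37; pay $563.00 → $6,270.37
Installment 3: $6,270.37 +$37.62 interest = $6,307.99; pay $563.00 → $5,744.99
Installment 4: $5,744.99 +$34.47 interest = $5,779.46; pay $563.00 → $5,216.46
Installment 5: $5,216.46 +$31.30 interest = $5,247.76; pay $563.00 → $4,684.76
Installment 6: $4,684.76 +$28.11 interest = $4,712.87; pay $563.00 → $4,149.87
Installment 7: $4,149.87 +$24.90 interest = $4,174.77; pay $563.00 → $3,611.77
Installment 8: $3,611.77 +$21.67 interest = $3,633.44; pay $563.00 → $3,070.44
Installment 9: $3,070.44 +$18.42 interest = $3,088.86; pay $563.00 → $2,525.86
Installment 10: $2,525.86 +$15.16 interest = $2,541.02; pay $563.00 → $1,978.02
Installment 11: $1,978.02 +$11.87 interest = $1,989.89; pay $563.00 → $1,426.89
Installment 12: $1,426.89 +$8.56 interest = $1,435.45; pay $563.00 → $872.45
Installment 13: $872.45 +$5.23 interest = $877.68; pay $563.00 → $314.68
Installment 14: $314.68 +$1.89 interest = $316.57; pay $316.57 → $0.00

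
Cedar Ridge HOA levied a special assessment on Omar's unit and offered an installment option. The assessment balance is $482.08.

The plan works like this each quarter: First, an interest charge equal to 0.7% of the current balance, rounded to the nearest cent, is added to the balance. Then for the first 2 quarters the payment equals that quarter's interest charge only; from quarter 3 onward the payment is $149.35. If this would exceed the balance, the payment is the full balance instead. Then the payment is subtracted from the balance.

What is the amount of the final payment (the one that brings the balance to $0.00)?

$41.36

Quarter 1: $482.08 +$3.37 interest = $485.45; pay $3.37 → $482.08
Quarter 2: $482.08 +$3.37 interest = $485.45; pay $3.37 → $482.08
Quarter 3: $482.08 +$3.37 interest = $485.45; pay $149.35 → $336.10
Quarter 4: $336.10 +$2.35 interest = $338.45; pay $149.35 → $189.10
Quarter 5: $189.10 +$1.32 interest = $190.42; pay $149.35 → $41.07
Quarter 6: $41.07 +$0.29 interest = $41.36; pay $41.36 → $0.00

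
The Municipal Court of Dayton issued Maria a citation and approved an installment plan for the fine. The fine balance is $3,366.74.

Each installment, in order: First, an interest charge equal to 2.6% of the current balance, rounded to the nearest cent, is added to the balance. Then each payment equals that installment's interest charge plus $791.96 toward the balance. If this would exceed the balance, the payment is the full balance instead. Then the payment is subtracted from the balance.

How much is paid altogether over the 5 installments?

Installment 1: opening $3,366.74; interest $87.54 → $3,454.28; payment $879.50; balance $2,574.78
Installment 2: opening $2,574.78; interest $66.94 → $2,641.72; payment $858.90; balance $1,782.82
Installment 3: opening $1,782.82; interest $46.35 → $1,829.17; payment $838.31; balance $990.86
Installment 4: opening $990.86; interest $25.76 → $1,016.62; payment $817.72; balance $198.90
Installment 5: opening $198.90; interest $5.17 → $204.07; payment $204.07; balance $0.00
Total paid: $3,598.50

$3,598.50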